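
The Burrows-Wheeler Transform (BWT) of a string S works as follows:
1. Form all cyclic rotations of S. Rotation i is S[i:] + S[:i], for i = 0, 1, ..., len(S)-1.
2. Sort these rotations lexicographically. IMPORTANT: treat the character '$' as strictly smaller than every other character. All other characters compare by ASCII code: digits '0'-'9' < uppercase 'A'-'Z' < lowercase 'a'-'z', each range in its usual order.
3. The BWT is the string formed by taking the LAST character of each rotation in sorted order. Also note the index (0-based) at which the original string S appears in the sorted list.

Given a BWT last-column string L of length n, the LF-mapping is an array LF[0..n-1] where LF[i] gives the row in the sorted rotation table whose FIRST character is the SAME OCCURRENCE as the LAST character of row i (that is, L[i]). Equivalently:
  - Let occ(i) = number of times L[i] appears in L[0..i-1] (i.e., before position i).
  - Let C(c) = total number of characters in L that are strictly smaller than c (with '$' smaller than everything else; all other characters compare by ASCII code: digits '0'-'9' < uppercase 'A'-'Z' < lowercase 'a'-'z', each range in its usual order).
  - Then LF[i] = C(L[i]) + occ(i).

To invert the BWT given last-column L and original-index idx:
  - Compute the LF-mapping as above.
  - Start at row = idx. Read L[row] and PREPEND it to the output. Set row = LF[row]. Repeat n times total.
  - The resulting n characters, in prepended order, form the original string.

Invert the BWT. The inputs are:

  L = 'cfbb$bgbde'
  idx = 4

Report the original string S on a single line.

Answer: begdfbbbc$

Derivation:
LF mapping: 5 8 1 2 0 3 9 4 6 7
Walk LF starting at row 4, prepending L[row]:
  step 1: row=4, L[4]='$', prepend. Next row=LF[4]=0
  step 2: row=0, L[0]='c', prepend. Next row=LF[0]=5
  step 3: row=5, L[5]='b', prepend. Next row=LF[5]=3
  step 4: row=3, L[3]='b', prepend. Next row=LF[3]=2
  step 5: row=2, L[2]='b', prepend. Next row=LF[2]=1
  step 6: row=1, L[1]='f', prepend. Next row=LF[1]=8
  step 7: row=8, L[8]='d', prepend. Next row=LF[8]=6
  step 8: row=6, L[6]='g', prepend. Next row=LF[6]=9
  step 9: row=9, L[9]='e', prepend. Next row=LF[9]=7
  step 10: row=7, L[7]='b', prepend. Next row=LF[7]=4
Reversed output: begdfbbbc$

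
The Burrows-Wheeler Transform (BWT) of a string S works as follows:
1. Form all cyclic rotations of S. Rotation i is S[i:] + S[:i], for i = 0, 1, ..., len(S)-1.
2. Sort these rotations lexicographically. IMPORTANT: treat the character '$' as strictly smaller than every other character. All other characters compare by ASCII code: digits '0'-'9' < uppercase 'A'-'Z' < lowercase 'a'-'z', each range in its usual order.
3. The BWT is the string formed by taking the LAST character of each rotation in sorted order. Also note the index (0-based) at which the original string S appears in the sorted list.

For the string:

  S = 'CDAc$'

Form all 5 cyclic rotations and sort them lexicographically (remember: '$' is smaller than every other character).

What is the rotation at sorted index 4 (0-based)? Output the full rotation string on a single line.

Answer: c$CDA

Derivation:
All 5 rotations (rotation i = S[i:]+S[:i]):
  rot[0] = CDAc$
  rot[1] = DAc$C
  rot[2] = Ac$CD
  rot[3] = c$CDA
  rot[4] = $CDAc
Sorted (with $ < everything):
  sorted[0] = $CDAc
  sorted[1] = Ac$CD
  sorted[2] = CDAc$
  sorted[3] = DAc$C
  sorted[4] = c$CDA
sorted[4] = c$CDA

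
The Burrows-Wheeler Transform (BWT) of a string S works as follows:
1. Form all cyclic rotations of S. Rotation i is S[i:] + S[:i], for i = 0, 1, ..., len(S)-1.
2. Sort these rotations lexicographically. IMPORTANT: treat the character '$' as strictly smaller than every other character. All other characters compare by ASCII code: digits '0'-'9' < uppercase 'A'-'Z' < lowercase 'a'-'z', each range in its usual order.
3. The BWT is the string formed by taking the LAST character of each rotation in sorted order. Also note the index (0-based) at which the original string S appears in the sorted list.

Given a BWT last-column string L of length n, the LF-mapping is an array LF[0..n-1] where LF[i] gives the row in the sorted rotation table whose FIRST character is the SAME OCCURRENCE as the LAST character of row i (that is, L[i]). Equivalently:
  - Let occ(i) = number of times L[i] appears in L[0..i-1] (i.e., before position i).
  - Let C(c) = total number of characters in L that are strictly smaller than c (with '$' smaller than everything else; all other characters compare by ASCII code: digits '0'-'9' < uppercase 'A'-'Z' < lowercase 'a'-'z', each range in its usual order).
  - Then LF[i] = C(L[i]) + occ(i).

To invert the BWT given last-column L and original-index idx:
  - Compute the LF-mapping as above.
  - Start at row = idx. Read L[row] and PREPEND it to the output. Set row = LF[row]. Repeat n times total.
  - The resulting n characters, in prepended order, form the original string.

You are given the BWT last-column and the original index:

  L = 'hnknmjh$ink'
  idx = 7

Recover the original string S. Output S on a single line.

Answer: mjkhknninh$

Derivation:
LF mapping: 1 8 5 9 7 4 2 0 3 10 6
Walk LF starting at row 7, prepending L[row]:
  step 1: row=7, L[7]='$', prepend. Next row=LF[7]=0
  step 2: row=0, L[0]='h', prepend. Next row=LF[0]=1
  step 3: row=1, L[1]='n', prepend. Next row=LF[1]=8
  step 4: row=8, L[8]='i', prepend. Next row=LF[8]=3
  step 5: row=3, L[3]='n', prepend. Next row=LF[3]=9
  step 6: row=9, L[9]='n', prepend. Next row=LF[9]=10
  step 7: row=10, L[10]='k', prepend. Next row=LF[10]=6
  step 8: row=6, L[6]='h', prepend. Next row=LF[6]=2
  step 9: row=2, L[2]='k', prepend. Next row=LF[2]=5
  step 10: row=5, L[5]='j', prepend. Next row=LF[5]=4
  step 11: row=4, L[4]='m', prepend. Next row=LF[4]=7
Reversed output: mjkhknninh$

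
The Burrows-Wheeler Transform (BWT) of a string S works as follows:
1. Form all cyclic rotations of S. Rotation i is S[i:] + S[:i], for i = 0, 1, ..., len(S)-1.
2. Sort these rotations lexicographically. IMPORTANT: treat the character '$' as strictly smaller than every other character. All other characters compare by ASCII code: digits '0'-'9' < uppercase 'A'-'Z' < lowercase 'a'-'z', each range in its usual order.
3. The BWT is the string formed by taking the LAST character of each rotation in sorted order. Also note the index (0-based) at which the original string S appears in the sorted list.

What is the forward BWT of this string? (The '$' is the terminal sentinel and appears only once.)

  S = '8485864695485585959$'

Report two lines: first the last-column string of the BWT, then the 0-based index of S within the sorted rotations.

Answer: 965898589884$4455565
12

Derivation:
All 20 rotations (rotation i = S[i:]+S[:i]):
  rot[0] = 8485864695485585959$
  rot[1] = 485864695485585959$8
  rot[2] = 85864695485585959$84
  rot[3] = 5864695485585959$848
  rot[4] = 864695485585959$8485
  rot[5] = 64695485585959$84858
  rot[6] = 4695485585959$848586
  rot[7] = 695485585959$8485864
  rot[8] = 95485585959$84858646
  rot[9] = 5485585959$848586469
  rot[10] = 485585959$8485864695
  rot[11] = 85585959$84858646954
  rot[12] = 5585959$848586469548
  rot[13] = 585959$8485864695485
  rot[14] = 85959$84858646954855
  rot[15] = 5959$848586469548558
  rot[16] = 959$8485864695485585
  rot[17] = 59$84858646954855859
  rot[18] = 9$848586469548558595
  rot[19] = $8485864695485585959
Sorted (with $ < everything):
  sorted[0] = $8485864695485585959  (last char: '9')
  sorted[1] = 4695485585959$848586  (last char: '6')
  sorted[2] = 485585959$8485864695  (last char: '5')
  sorted[3] = 485864695485585959$8  (last char: '8')
  sorted[4] = 5485585959$848586469  (last char: '9')
  sorted[5] = 5585959$848586469548  (last char: '8')
  sorted[6] = 585959$8485864695485  (last char: '5')
  sorted[7] = 5864695485585959$848  (last char: '8')
  sorted[8] = 59$84858646954855859  (last char: '9')
  sorted[9] = 5959$848586469548558  (last char: '8')
  sorted[10] = 64695485585959$84858  (last char: '8')
  sorted[11] = 695485585959$8485864  (last char: '4')
  sorted[12] = 8485864695485585959$  (last char: '$')
  sorted[13] = 85585959$84858646954  (last char: '4')
  sorted[14] = 85864695485585959$84  (last char: '4')
  sorted[15] = 85959$84858646954855  (last char: '5')
  sorted[16] = 864695485585959$8485  (last char: '5')
  sorted[17] = 9$848586469548558595  (last char: '5')
  sorted[18] = 95485585959$84858646  (last char: '6')
  sorted[19] = 959$8485864695485585  (last char: '5')
Last column: 965898589884$4455565
Original string S is at sorted index 12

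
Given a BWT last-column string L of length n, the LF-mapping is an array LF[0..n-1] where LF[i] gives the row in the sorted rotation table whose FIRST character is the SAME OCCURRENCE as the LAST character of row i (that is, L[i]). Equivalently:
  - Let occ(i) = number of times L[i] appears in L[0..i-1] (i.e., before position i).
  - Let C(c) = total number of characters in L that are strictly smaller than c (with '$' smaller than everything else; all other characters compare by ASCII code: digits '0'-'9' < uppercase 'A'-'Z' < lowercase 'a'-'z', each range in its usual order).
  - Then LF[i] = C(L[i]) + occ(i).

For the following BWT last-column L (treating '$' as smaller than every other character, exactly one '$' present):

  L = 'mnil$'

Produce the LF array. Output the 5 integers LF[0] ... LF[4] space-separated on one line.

Char counts: '$':1, 'i':1, 'l':1, 'm':1, 'n':1
C (first-col start): C('$')=0, C('i')=1, C('l')=2, C('m')=3, C('n')=4
L[0]='m': occ=0, LF[0]=C('m')+0=3+0=3
L[1]='n': occ=0, LF[1]=C('n')+0=4+0=4
L[2]='i': occ=0, LF[2]=C('i')+0=1+0=1
L[3]='l': occ=0, LF[3]=C('l')+0=2+0=2
L[4]='$': occ=0, LF[4]=C('$')+0=0+0=0

Answer: 3 4 1 2 0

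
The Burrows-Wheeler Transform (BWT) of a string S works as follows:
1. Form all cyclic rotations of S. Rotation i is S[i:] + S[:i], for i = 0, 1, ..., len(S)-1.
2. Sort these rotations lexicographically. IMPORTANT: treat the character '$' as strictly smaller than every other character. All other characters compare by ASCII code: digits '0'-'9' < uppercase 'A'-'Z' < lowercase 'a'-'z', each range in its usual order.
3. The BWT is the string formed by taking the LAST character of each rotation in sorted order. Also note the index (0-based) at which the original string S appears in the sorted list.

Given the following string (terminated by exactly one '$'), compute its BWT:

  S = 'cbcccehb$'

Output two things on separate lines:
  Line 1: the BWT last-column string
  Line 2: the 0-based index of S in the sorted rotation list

Answer: bhc$bccce
3

Derivation:
All 9 rotations (rotation i = S[i:]+S[:i]):
  rot[0] = cbcccehb$
  rot[1] = bcccehb$c
  rot[2] = cccehb$cb
  rot[3] = ccehb$cbc
  rot[4] = cehb$cbcc
  rot[5] = ehb$cbccc
  rot[6] = hb$cbccce
  rot[7] = b$cbccceh
  rot[8] = $cbcccehb
Sorted (with $ < everything):
  sorted[0] = $cbcccehb  (last char: 'b')
  sorted[1] = b$cbccceh  (last char: 'h')
  sorted[2] = bcccehb$c  (last char: 'c')
  sorted[3] = cbcccehb$  (last char: '$')
  sorted[4] = cccehb$cb  (last char: 'b')
  sorted[5] = ccehb$cbc  (last char: 'c')
  sorted[6] = cehb$cbcc  (last char: 'c')
  sorted[7] = ehb$cbccc  (last char: 'c')
  sorted[8] = hb$cbccce  (last char: 'e')
Last column: bhc$bccce
Original string S is at sorted index 3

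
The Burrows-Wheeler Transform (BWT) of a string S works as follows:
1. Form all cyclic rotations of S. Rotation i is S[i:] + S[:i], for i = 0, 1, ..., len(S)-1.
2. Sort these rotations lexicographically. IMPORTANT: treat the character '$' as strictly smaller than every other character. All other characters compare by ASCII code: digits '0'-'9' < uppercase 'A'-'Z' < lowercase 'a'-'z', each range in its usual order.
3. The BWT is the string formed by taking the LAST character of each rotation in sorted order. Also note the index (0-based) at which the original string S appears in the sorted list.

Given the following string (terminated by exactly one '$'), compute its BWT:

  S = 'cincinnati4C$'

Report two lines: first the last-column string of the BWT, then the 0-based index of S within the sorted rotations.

All 13 rotations (rotation i = S[i:]+S[:i]):
  rot[0] = cincinnati4C$
  rot[1] = incinnati4C$c
  rot[2] = ncinnati4C$ci
  rot[3] = cinnati4C$cin
  rot[4] = innati4C$cinc
  rot[5] = nnati4C$cinci
  rot[6] = nati4C$cincin
  rot[7] = ati4C$cincinn
  rot[8] = ti4C$cincinna
  rot[9] = i4C$cincinnat
  rot[10] = 4C$cincinnati
  rot[11] = C$cincinnati4
  rot[12] = $cincinnati4C
Sorted (with $ < everything):
  sorted[0] = $cincinnati4C  (last char: 'C')
  sorted[1] = 4C$cincinnati  (last char: 'i')
  sorted[2] = C$cincinnati4  (last char: '4')
  sorted[3] = ati4C$cincinn  (last char: 'n')
  sorted[4] = cincinnati4C$  (last char: '$')
  sorted[5] = cinnati4C$cin  (last char: 'n')
  sorted[6] = i4C$cincinnat  (last char: 't')
  sorted[7] = incinnati4C$c  (last char: 'c')
  sorted[8] = innati4C$cinc  (last char: 'c')
  sorted[9] = nati4C$cincin  (last char: 'n')
  sorted[10] = ncinnati4C$ci  (last char: 'i')
  sorted[11] = nnati4C$cinci  (last char: 'i')
  sorted[12] = ti4C$cincinna  (last char: 'a')
Last column: Ci4n$ntccniia
Original string S is at sorted index 4

Answer: Ci4n$ntccniia
4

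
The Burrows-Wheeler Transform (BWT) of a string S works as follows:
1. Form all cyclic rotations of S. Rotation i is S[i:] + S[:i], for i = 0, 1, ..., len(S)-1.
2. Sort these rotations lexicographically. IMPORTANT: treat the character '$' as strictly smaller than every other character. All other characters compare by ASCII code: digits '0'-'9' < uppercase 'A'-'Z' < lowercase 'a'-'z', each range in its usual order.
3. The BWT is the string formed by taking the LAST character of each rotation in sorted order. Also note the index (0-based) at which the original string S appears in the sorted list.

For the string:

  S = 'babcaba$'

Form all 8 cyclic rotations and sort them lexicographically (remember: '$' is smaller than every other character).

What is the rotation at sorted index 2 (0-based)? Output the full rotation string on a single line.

Answer: aba$babc

Derivation:
All 8 rotations (rotation i = S[i:]+S[:i]):
  rot[0] = babcaba$
  rot[1] = abcaba$b
  rot[2] = bcaba$ba
  rot[3] = caba$bab
  rot[4] = aba$babc
  rot[5] = ba$babca
  rot[6] = a$babcab
  rot[7] = $babcaba
Sorted (with $ < everything):
  sorted[0] = $babcaba
  sorted[1] = a$babcab
  sorted[2] = aba$babc
  sorted[3] = abcaba$b
  sorted[4] = ba$babca
  sorted[5] = babcaba$
  sorted[6] = bcaba$ba
  sorted[7] = caba$bab
sorted[2] = aba$babc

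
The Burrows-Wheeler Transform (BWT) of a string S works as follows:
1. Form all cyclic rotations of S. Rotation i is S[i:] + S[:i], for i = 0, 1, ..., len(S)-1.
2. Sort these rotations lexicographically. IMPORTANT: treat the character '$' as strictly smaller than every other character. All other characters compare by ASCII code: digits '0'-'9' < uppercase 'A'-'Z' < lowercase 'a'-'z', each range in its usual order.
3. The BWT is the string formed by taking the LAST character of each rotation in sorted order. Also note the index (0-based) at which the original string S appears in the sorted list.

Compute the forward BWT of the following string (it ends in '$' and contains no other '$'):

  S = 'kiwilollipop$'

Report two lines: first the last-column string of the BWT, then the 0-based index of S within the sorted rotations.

Answer: pwlk$loilpoii
4

Derivation:
All 13 rotations (rotation i = S[i:]+S[:i]):
  rot[0] = kiwilollipop$
  rot[1] = iwilollipop$k
  rot[2] = wilollipop$ki
  rot[3] = ilollipop$kiw
  rot[4] = lollipop$kiwi
  rot[5] = ollipop$kiwil
  rot[6] = llipop$kiwilo
  rot[7] = lipop$kiwilol
  rot[8] = ipop$kiwiloll
  rot[9] = pop$kiwilolli
  rot[10] = op$kiwilollip
  rot[11] = p$kiwilollipo
  rot[12] = $kiwilollipop
Sorted (with $ < everything):
  sorted[0] = $kiwilollipop  (last char: 'p')
  sorted[1] = ilollipop$kiw  (last char: 'w')
  sorted[2] = ipop$kiwiloll  (last char: 'l')
  sorted[3] = iwilollipop$k  (last char: 'k')
  sorted[4] = kiwilollipop$  (last char: '$')
  sorted[5] = lipop$kiwilol  (last char: 'l')
  sorted[6] = llipop$kiwilo  (last char: 'o')
  sorted[7] = lollipop$kiwi  (last char: 'i')
  sorted[8] = ollipop$kiwil  (last char: 'l')
  sorted[9] = op$kiwilollip  (last char: 'p')
  sorted[10] = p$kiwilollipo  (last char: 'o')
  sorted[11] = pop$kiwilolli  (last char: 'i')
  sorted[12] = wilollipop$ki  (last char: 'i')
Last column: pwlk$loilpoii
Original string S is at sorted index 4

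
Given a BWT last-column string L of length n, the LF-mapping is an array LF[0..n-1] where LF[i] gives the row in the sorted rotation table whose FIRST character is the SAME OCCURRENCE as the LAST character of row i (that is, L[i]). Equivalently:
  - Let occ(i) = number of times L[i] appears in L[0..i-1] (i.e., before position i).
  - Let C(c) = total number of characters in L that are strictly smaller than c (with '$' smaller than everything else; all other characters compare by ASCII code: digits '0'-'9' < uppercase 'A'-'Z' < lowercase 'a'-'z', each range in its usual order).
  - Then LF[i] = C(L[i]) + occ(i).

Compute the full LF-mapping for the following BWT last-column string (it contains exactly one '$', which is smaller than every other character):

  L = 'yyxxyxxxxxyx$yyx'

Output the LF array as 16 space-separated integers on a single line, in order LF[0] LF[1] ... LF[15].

Char counts: '$':1, 'x':9, 'y':6
C (first-col start): C('$')=0, C('x')=1, C('y')=10
L[0]='y': occ=0, LF[0]=C('y')+0=10+0=10
L[1]='y': occ=1, LF[1]=C('y')+1=10+1=11
L[2]='x': occ=0, LF[2]=C('x')+0=1+0=1
L[3]='x': occ=1, LF[3]=C('x')+1=1+1=2
L[4]='y': occ=2, LF[4]=C('y')+2=10+2=12
L[5]='x': occ=2, LF[5]=C('x')+2=1+2=3
L[6]='x': occ=3, LF[6]=C('x')+3=1+3=4
L[7]='x': occ=4, LF[7]=C('x')+4=1+4=5
L[8]='x': occ=5, LF[8]=C('x')+5=1+5=6
L[9]='x': occ=6, LF[9]=C('x')+6=1+6=7
L[10]='y': occ=3, LF[10]=C('y')+3=10+3=13
L[11]='x': occ=7, LF[11]=C('x')+7=1+7=8
L[12]='$': occ=0, LF[12]=C('$')+0=0+0=0
L[13]='y': occ=4, LF[13]=C('y')+4=10+4=14
L[14]='y': occ=5, LF[14]=C('y')+5=10+5=15
L[15]='x': occ=8, LF[15]=C('x')+8=1+8=9

Answer: 10 11 1 2 12 3 4 5 6 7 13 8 0 14 15 9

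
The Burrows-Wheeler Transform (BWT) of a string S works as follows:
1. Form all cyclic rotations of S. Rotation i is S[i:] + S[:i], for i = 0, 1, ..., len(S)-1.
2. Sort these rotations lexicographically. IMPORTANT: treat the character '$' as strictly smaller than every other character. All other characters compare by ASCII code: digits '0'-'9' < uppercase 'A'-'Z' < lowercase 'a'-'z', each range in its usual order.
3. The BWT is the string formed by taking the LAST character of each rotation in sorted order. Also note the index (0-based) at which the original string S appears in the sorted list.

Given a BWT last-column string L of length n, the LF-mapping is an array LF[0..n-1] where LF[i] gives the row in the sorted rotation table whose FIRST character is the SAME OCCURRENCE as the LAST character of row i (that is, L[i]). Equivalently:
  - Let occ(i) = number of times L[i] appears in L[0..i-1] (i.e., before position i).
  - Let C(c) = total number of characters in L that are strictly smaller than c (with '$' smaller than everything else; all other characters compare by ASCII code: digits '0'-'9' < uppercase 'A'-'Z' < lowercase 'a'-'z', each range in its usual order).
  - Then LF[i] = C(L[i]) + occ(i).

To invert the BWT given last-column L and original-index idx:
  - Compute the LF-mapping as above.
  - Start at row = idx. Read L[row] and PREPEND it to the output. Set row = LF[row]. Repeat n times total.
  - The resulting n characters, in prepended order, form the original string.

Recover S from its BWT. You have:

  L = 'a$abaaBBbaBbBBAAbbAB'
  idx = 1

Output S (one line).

Answer: AaBbbaAbAbbBaBBaBBa$

Derivation:
LF mapping: 10 0 11 15 12 13 4 5 16 14 6 17 7 8 1 2 18 19 3 9
Walk LF starting at row 1, prepending L[row]:
  step 1: row=1, L[1]='$', prepend. Next row=LF[1]=0
  step 2: row=0, L[0]='a', prepend. Next row=LF[0]=10
  step 3: row=10, L[10]='B', prepend. Next row=LF[10]=6
  step 4: row=6, L[6]='B', prepend. Next row=LF[6]=4
  step 5: row=4, L[4]='a', prepend. Next row=LF[4]=12
  step 6: row=12, L[12]='B', prepend. Next row=LF[12]=7
  step 7: row=7, L[7]='B', prepend. Next row=LF[7]=5
  step 8: row=5, L[5]='a', prepend. Next row=LF[5]=13
  step 9: row=13, L[13]='B', prepend. Next row=LF[13]=8
  step 10: row=8, L[8]='b', prepend. Next row=LF[8]=16
  step 11: row=16, L[16]='b', prepend. Next row=LF[16]=18
  step 12: row=18, L[18]='A', prepend. Next row=LF[18]=3
  step 13: row=3, L[3]='b', prepend. Next row=LF[3]=15
  step 14: row=15, L[15]='A', prepend. Next row=LF[15]=2
  step 15: row=2, L[2]='a', prepend. Next row=LF[2]=11
  step 16: row=11, L[11]='b', prepend. Next row=LF[11]=17
  step 17: row=17, L[17]='b', prepend. Next row=LF[17]=19
  step 18: row=19, L[19]='B', prepend. Next row=LF[19]=9
  step 19: row=9, L[9]='a', prepend. Next row=LF[9]=14
  step 20: row=14, L[14]='A', prepend. Next row=LF[14]=1
Reversed output: AaBbbaAbAbbBaBBaBBa$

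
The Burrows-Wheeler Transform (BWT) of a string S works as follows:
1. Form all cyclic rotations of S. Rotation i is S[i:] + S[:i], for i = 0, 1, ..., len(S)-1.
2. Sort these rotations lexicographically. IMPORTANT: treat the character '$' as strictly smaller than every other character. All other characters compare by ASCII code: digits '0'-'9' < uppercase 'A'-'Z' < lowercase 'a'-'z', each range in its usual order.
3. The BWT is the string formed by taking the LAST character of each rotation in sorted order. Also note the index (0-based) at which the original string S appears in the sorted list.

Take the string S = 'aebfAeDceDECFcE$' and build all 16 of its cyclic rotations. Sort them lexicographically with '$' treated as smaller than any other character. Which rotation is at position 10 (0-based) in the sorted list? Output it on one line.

Answer: cE$aebfAeDceDECF

Derivation:
All 16 rotations (rotation i = S[i:]+S[:i]):
  rot[0] = aebfAeDceDECFcE$
  rot[1] = ebfAeDceDECFcE$a
  rot[2] = bfAeDceDECFcE$ae
  rot[3] = fAeDceDECFcE$aeb
  rot[4] = AeDceDECFcE$aebf
  rot[5] = eDceDECFcE$aebfA
  rot[6] = DceDECFcE$aebfAe
  rot[7] = ceDECFcE$aebfAeD
  rot[8] = eDECFcE$aebfAeDc
  rot[9] = DECFcE$aebfAeDce
  rot[10] = ECFcE$aebfAeDceD
  rot[11] = CFcE$aebfAeDceDE
  rot[12] = FcE$aebfAeDceDEC
  rot[13] = cE$aebfAeDceDECF
  rot[14] = E$aebfAeDceDECFc
  rot[15] = $aebfAeDceDECFcE
Sorted (with $ < everything):
  sorted[0] = $aebfAeDceDECFcE
  sorted[1] = AeDceDECFcE$aebf
  sorted[2] = CFcE$aebfAeDceDE
  sorted[3] = DECFcE$aebfAeDce
  sorted[4] = DceDECFcE$aebfAe
  sorted[5] = E$aebfAeDceDECFc
  sorted[6] = ECFcE$aebfAeDceD
  sorted[7] = FcE$aebfAeDceDEC
  sorted[8] = aebfAeDceDECFcE$
  sorted[9] = bfAeDceDECFcE$ae
  sorted[10] = cE$aebfAeDceDECF
  sorted[11] = ceDECFcE$aebfAeD
  sorted[12] = eDECFcE$aebfAeDc
  sorted[13] = eDceDECFcE$aebfA
  sorted[14] = ebfAeDceDECFcE$a
  sorted[15] = fAeDceDECFcE$aeb
sorted[10] = cE$aebfAeDceDECF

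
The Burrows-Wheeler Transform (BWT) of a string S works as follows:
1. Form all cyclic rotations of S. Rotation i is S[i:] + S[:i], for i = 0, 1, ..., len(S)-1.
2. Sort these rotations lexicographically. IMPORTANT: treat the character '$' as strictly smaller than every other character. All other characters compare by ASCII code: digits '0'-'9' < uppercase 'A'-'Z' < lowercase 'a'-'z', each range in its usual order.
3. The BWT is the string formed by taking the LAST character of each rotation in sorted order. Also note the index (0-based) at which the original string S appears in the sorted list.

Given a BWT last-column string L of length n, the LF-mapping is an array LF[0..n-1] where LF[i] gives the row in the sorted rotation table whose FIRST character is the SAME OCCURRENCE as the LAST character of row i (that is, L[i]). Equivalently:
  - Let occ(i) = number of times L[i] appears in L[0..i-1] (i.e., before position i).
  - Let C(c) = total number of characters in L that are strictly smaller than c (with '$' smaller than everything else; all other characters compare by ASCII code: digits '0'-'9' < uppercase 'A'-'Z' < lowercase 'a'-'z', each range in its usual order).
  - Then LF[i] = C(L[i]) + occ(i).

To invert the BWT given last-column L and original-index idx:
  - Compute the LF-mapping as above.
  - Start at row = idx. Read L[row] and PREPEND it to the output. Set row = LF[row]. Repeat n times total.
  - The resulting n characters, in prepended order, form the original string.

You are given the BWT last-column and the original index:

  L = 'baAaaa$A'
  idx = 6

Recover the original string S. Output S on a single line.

LF mapping: 7 3 1 4 5 6 0 2
Walk LF starting at row 6, prepending L[row]:
  step 1: row=6, L[6]='$', prepend. Next row=LF[6]=0
  step 2: row=0, L[0]='b', prepend. Next row=LF[0]=7
  step 3: row=7, L[7]='A', prepend. Next row=LF[7]=2
  step 4: row=2, L[2]='A', prepend. Next row=LF[2]=1
  step 5: row=1, L[1]='a', prepend. Next row=LF[1]=3
  step 6: row=3, L[3]='a', prepend. Next row=LF[3]=4
  step 7: row=4, L[4]='a', prepend. Next row=LF[4]=5
  step 8: row=5, L[5]='a', prepend. Next row=LF[5]=6
Reversed output: aaaaAAb$

Answer: aaaaAAb$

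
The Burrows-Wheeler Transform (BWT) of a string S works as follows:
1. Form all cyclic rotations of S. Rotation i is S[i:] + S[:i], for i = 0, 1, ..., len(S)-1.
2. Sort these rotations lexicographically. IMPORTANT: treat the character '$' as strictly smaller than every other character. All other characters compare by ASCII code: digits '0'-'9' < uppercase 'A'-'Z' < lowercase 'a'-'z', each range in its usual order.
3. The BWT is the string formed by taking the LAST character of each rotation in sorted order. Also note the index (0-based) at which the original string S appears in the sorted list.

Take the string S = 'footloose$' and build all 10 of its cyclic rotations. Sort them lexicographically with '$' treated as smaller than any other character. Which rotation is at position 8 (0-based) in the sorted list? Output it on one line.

Answer: se$footloo

Derivation:
All 10 rotations (rotation i = S[i:]+S[:i]):
  rot[0] = footloose$
  rot[1] = ootloose$f
  rot[2] = otloose$fo
  rot[3] = tloose$foo
  rot[4] = loose$foot
  rot[5] = oose$footl
  rot[6] = ose$footlo
  rot[7] = se$footloo
  rot[8] = e$footloos
  rot[9] = $footloose
Sorted (with $ < everything):
  sorted[0] = $footloose
  sorted[1] = e$footloos
  sorted[2] = footloose$
  sorted[3] = loose$foot
  sorted[4] = oose$footl
  sorted[5] = ootloose$f
  sorted[6] = ose$footlo
  sorted[7] = otloose$fo
  sorted[8] = se$footloo
  sorted[9] = tloose$foo
sorted[8] = se$footloo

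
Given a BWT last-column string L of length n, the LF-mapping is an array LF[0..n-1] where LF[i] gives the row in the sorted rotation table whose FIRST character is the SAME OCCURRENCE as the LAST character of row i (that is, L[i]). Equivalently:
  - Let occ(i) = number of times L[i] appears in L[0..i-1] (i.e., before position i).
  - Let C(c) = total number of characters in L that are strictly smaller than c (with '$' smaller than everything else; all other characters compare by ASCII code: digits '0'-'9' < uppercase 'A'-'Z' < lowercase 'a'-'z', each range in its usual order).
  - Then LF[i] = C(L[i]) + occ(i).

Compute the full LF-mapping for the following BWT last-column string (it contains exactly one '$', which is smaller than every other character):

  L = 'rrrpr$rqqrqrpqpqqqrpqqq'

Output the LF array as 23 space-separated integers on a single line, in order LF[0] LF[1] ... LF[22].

Char counts: '$':1, 'p':4, 'q':10, 'r':8
C (first-col start): C('$')=0, C('p')=1, C('q')=5, C('r')=15
L[0]='r': occ=0, LF[0]=C('r')+0=15+0=15
L[1]='r': occ=1, LF[1]=C('r')+1=15+1=16
L[2]='r': occ=2, LF[2]=C('r')+2=15+2=17
L[3]='p': occ=0, LF[3]=C('p')+0=1+0=1
L[4]='r': occ=3, LF[4]=C('r')+3=15+3=18
L[5]='$': occ=0, LF[5]=C('$')+0=0+0=0
L[6]='r': occ=4, LF[6]=C('r')+4=15+4=19
L[7]='q': occ=0, LF[7]=C('q')+0=5+0=5
L[8]='q': occ=1, LF[8]=C('q')+1=5+1=6
L[9]='r': occ=5, LF[9]=C('r')+5=15+5=20
L[10]='q': occ=2, LF[10]=C('q')+2=5+2=7
L[11]='r': occ=6, LF[11]=C('r')+6=15+6=21
L[12]='p': occ=1, LF[12]=C('p')+1=1+1=2
L[13]='q': occ=3, LF[13]=C('q')+3=5+3=8
L[14]='p': occ=2, LF[14]=C('p')+2=1+2=3
L[15]='q': occ=4, LF[15]=C('q')+4=5+4=9
L[16]='q': occ=5, LF[16]=C('q')+5=5+5=10
L[17]='q': occ=6, LF[17]=C('q')+6=5+6=11
L[18]='r': occ=7, LF[18]=C('r')+7=15+7=22
L[19]='p': occ=3, LF[19]=C('p')+3=1+3=4
L[20]='q': occ=7, LF[20]=C('q')+7=5+7=12
L[21]='q': occ=8, LF[21]=C('q')+8=5+8=13
L[22]='q': occ=9, LF[22]=C('q')+9=5+9=14

Answer: 15 16 17 1 18 0 19 5 6 20 7 21 2 8 3 9 10 11 22 4 12 13 14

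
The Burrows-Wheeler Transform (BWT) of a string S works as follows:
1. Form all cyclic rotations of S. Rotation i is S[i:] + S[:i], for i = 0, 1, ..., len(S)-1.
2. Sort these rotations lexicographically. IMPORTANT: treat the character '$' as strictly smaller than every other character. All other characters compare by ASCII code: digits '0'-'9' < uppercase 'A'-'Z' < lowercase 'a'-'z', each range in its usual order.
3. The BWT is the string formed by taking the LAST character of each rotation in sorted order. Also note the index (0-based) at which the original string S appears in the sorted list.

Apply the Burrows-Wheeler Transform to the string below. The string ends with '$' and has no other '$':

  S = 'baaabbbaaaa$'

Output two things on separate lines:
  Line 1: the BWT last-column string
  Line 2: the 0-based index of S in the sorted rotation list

All 12 rotations (rotation i = S[i:]+S[:i]):
  rot[0] = baaabbbaaaa$
  rot[1] = aaabbbaaaa$b
  rot[2] = aabbbaaaa$ba
  rot[3] = abbbaaaa$baa
  rot[4] = bbbaaaa$baaa
  rot[5] = bbaaaa$baaab
  rot[6] = baaaa$baaabb
  rot[7] = aaaa$baaabbb
  rot[8] = aaa$baaabbba
  rot[9] = aa$baaabbbaa
  rot[10] = a$baaabbbaaa
  rot[11] = $baaabbbaaaa
Sorted (with $ < everything):
  sorted[0] = $baaabbbaaaa  (last char: 'a')
  sorted[1] = a$baaabbbaaa  (last char: 'a')
  sorted[2] = aa$baaabbbaa  (last char: 'a')
  sorted[3] = aaa$baaabbba  (last char: 'a')
  sorted[4] = aaaa$baaabbb  (last char: 'b')
  sorted[5] = aaabbbaaaa$b  (last char: 'b')
  sorted[6] = aabbbaaaa$ba  (last char: 'a')
  sorted[7] = abbbaaaa$baa  (last char: 'a')
  sorted[8] = baaaa$baaabb  (last char: 'b')
  sorted[9] = baaabbbaaaa$  (last char: '$')
  sorted[10] = bbaaaa$baaab  (last char: 'b')
  sorted[11] = bbbaaaa$baaa  (last char: 'a')
Last column: aaaabbaab$ba
Original string S is at sorted index 9

Answer: aaaabbaab$ba
9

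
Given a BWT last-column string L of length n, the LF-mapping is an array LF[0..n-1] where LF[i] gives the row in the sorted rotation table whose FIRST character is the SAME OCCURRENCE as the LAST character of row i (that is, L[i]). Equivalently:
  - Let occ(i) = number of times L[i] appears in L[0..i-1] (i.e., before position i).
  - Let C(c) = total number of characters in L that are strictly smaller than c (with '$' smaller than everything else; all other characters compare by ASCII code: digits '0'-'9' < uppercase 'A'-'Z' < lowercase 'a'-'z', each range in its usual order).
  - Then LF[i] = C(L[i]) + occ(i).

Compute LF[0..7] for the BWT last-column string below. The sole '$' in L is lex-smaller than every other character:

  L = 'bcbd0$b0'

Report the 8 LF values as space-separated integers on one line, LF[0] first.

Answer: 3 6 4 7 1 0 5 2

Derivation:
Char counts: '$':1, '0':2, 'b':3, 'c':1, 'd':1
C (first-col start): C('$')=0, C('0')=1, C('b')=3, C('c')=6, C('d')=7
L[0]='b': occ=0, LF[0]=C('b')+0=3+0=3
L[1]='c': occ=0, LF[1]=C('c')+0=6+0=6
L[2]='b': occ=1, LF[2]=C('b')+1=3+1=4
L[3]='d': occ=0, LF[3]=C('d')+0=7+0=7
L[4]='0': occ=0, LF[4]=C('0')+0=1+0=1
L[5]='$': occ=0, LF[5]=C('$')+0=0+0=0
L[6]='b': occ=2, LF[6]=C('b')+2=3+2=5
L[7]='0': occ=1, LF[7]=C('0')+1=1+1=2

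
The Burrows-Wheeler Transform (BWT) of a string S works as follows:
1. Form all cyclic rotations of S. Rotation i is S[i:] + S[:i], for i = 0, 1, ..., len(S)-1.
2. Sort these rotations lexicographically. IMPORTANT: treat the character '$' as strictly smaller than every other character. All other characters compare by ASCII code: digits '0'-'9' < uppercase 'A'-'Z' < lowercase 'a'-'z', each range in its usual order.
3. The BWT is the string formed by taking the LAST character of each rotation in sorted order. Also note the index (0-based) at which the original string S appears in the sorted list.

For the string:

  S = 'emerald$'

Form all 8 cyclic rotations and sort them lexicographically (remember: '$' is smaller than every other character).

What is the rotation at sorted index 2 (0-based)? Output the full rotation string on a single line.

All 8 rotations (rotation i = S[i:]+S[:i]):
  rot[0] = emerald$
  rot[1] = merald$e
  rot[2] = erald$em
  rot[3] = rald$eme
  rot[4] = ald$emer
  rot[5] = ld$emera
  rot[6] = d$emeral
  rot[7] = $emerald
Sorted (with $ < everything):
  sorted[0] = $emerald
  sorted[1] = ald$emer
  sorted[2] = d$emeral
  sorted[3] = emerald$
  sorted[4] = erald$em
  sorted[5] = ld$emera
  sorted[6] = merald$e
  sorted[7] = rald$eme
sorted[2] = d$emeral

Answer: d$emeral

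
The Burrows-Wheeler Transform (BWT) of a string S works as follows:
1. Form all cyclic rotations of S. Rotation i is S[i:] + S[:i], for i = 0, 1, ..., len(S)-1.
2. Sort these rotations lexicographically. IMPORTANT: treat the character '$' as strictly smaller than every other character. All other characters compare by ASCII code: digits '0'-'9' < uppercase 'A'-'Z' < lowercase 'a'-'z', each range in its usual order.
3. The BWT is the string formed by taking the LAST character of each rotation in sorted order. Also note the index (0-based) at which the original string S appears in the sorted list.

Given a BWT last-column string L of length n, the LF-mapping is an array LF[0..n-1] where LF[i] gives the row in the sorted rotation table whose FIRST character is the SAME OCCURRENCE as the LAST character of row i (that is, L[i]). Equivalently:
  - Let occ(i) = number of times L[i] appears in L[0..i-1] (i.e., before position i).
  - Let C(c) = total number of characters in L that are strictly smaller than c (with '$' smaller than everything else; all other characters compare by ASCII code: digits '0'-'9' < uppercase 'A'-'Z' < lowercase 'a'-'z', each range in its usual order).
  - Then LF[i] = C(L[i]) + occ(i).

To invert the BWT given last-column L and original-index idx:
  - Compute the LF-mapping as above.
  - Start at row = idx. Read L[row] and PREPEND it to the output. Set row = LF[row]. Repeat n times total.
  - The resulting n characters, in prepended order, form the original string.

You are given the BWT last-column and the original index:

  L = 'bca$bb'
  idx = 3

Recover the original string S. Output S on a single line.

LF mapping: 2 5 1 0 3 4
Walk LF starting at row 3, prepending L[row]:
  step 1: row=3, L[3]='$', prepend. Next row=LF[3]=0
  step 2: row=0, L[0]='b', prepend. Next row=LF[0]=2
  step 3: row=2, L[2]='a', prepend. Next row=LF[2]=1
  step 4: row=1, L[1]='c', prepend. Next row=LF[1]=5
  step 5: row=5, L[5]='b', prepend. Next row=LF[5]=4
  step 6: row=4, L[4]='b', prepend. Next row=LF[4]=3
Reversed output: bbcab$

Answer: bbcab$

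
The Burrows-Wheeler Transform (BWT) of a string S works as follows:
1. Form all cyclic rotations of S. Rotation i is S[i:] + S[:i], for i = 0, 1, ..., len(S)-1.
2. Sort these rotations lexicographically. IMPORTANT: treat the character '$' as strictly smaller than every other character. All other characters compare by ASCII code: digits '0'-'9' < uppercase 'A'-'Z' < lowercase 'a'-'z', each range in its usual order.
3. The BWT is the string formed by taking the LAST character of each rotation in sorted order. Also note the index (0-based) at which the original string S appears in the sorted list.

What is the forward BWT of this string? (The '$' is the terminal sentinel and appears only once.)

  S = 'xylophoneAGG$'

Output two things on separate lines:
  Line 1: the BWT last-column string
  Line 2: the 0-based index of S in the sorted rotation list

All 13 rotations (rotation i = S[i:]+S[:i]):
  rot[0] = xylophoneAGG$
  rot[1] = ylophoneAGG$x
  rot[2] = lophoneAGG$xy
  rot[3] = ophoneAGG$xyl
  rot[4] = phoneAGG$xylo
  rot[5] = honeAGG$xylop
  rot[6] = oneAGG$xyloph
  rot[7] = neAGG$xylopho
  rot[8] = eAGG$xylophon
  rot[9] = AGG$xylophone
  rot[10] = GG$xylophoneA
  rot[11] = G$xylophoneAG
  rot[12] = $xylophoneAGG
Sorted (with $ < everything):
  sorted[0] = $xylophoneAGG  (last char: 'G')
  sorted[1] = AGG$xylophone  (last char: 'e')
  sorted[2] = G$xylophoneAG  (last char: 'G')
  sorted[3] = GG$xylophoneA  (last char: 'A')
  sorted[4] = eAGG$xylophon  (last char: 'n')
  sorted[5] = honeAGG$xylop  (last char: 'p')
  sorted[6] = lophoneAGG$xy  (last char: 'y')
  sorted[7] = neAGG$xylopho  (last char: 'o')
  sorted[8] = oneAGG$xyloph  (last char: 'h')
  sorted[9] = ophoneAGG$xyl  (last char: 'l')
  sorted[10] = phoneAGG$xylo  (last char: 'o')
  sorted[11] = xylophoneAGG$  (last char: '$')
  sorted[12] = ylophoneAGG$x  (last char: 'x')
Last column: GeGAnpyohlo$x
Original string S is at sorted index 11

Answer: GeGAnpyohlo$x
11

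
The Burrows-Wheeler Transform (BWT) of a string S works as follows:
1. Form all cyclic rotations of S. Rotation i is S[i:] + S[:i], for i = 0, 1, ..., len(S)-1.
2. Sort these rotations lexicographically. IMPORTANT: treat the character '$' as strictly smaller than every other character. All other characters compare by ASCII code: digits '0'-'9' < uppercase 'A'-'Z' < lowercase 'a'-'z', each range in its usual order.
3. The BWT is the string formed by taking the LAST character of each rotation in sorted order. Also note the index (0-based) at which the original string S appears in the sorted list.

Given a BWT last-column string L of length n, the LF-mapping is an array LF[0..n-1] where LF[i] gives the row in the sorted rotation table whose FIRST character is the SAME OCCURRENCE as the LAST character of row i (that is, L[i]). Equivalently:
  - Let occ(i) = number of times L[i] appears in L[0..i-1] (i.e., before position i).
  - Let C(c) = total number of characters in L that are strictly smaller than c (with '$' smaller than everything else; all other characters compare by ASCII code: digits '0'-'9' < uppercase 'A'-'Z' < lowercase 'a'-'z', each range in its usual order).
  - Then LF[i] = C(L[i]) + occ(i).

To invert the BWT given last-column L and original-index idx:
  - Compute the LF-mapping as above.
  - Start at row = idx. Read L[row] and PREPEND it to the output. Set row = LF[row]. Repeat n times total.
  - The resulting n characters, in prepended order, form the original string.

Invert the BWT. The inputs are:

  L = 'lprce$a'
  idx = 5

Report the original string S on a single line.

LF mapping: 4 5 6 2 3 0 1
Walk LF starting at row 5, prepending L[row]:
  step 1: row=5, L[5]='$', prepend. Next row=LF[5]=0
  step 2: row=0, L[0]='l', prepend. Next row=LF[0]=4
  step 3: row=4, L[4]='e', prepend. Next row=LF[4]=3
  step 4: row=3, L[3]='c', prepend. Next row=LF[3]=2
  step 5: row=2, L[2]='r', prepend. Next row=LF[2]=6
  step 6: row=6, L[6]='a', prepend. Next row=LF[6]=1
  step 7: row=1, L[1]='p', prepend. Next row=LF[1]=5
Reversed output: parcel$

Answer: parcel$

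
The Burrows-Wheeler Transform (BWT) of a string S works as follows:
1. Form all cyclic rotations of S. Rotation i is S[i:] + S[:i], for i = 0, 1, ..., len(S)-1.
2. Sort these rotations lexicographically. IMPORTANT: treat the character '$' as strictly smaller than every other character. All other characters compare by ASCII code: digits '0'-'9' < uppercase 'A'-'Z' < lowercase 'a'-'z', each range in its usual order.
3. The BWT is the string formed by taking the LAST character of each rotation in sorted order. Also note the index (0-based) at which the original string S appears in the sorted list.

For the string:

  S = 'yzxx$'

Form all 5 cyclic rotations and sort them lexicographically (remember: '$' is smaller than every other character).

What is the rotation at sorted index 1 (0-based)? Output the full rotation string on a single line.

All 5 rotations (rotation i = S[i:]+S[:i]):
  rot[0] = yzxx$
  rot[1] = zxx$y
  rot[2] = xx$yz
  rot[3] = x$yzx
  rot[4] = $yzxx
Sorted (with $ < everything):
  sorted[0] = $yzxx
  sorted[1] = x$yzx
  sorted[2] = xx$yz
  sorted[3] = yzxx$
  sorted[4] = zxx$y
sorted[1] = x$yzx

Answer: x$yzx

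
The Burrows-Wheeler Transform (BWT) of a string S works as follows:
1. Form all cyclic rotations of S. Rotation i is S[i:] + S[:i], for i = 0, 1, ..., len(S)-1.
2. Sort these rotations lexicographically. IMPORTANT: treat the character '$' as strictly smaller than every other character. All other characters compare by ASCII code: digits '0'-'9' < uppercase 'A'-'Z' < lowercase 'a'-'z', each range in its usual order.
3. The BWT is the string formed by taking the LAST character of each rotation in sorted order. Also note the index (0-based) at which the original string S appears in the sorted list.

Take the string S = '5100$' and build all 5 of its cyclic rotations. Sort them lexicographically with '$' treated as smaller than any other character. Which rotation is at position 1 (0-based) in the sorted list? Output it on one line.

All 5 rotations (rotation i = S[i:]+S[:i]):
  rot[0] = 5100$
  rot[1] = 100$5
  rot[2] = 00$51
  rot[3] = 0$510
  rot[4] = $5100
Sorted (with $ < everything):
  sorted[0] = $5100
  sorted[1] = 0$510
  sorted[2] = 00$51
  sorted[3] = 100$5
  sorted[4] = 5100$
sorted[1] = 0$510

Answer: 0$510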